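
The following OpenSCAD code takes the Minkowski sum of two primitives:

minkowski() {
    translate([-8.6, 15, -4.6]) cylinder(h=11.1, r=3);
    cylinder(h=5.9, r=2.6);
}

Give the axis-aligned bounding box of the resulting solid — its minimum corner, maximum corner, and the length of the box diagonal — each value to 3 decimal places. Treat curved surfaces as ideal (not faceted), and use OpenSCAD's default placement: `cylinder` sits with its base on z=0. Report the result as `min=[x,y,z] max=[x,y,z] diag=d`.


A = translate([-8.6, 15, -4.6]) cylinder(h=11.1, r=3) → bbox [-11.6,12,-4.6] .. [-5.6,18,6.5]
B = cylinder(h=5.9, r=2.6) → bbox [-2.6,-2.6,0] .. [2.6,2.6,5.9]
lo = A.lo+B.lo = [-11.6-2.6, 12-2.6, -4.6+0] = [-14.200,9.400,-4.600]
hi = A.hi+B.hi = [-5.6+2.6, 18+2.6, 6.5+5.9] = [-3.000,20.600,12.400]
diag = √(11.2²+11.2²+17²) = √539.88 = 23.235

min=[-14.200,9.400,-4.600] max=[-3.000,20.600,12.400] diag=23.235


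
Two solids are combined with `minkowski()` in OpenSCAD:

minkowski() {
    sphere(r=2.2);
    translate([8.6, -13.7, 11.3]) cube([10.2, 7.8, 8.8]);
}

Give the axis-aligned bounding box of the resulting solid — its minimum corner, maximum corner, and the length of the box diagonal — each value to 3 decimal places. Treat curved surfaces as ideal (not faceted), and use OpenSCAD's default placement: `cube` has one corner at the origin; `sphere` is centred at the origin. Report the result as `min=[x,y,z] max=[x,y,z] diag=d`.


min=[6.400,-15.900,9.100] max=[21.000,-3.700,22.300] diag=23.157

A = translate([8.6, -13.7, 11.3]) cube([10.2, 7.8, 8.8]) → bbox [8.6,-13.7,11.3] .. [18.8,-5.9,20.1]
B = sphere(r=2.2) → bbox [-2.2,-2.2,-2.2] .. [2.2,2.2,2.2]
lo = A.lo+B.lo = [8.6-2.2, -13.7-2.2, 11.3-2.2] = [6.400,-15.900,9.100]
hi = A.hi+B.hi = [18.8+2.2, -5.9+2.2, 20.1+2.2] = [21.000,-3.700,22.300]
diag = √(14.6²+12.2²+13.2²) = √536.24 = 23.157


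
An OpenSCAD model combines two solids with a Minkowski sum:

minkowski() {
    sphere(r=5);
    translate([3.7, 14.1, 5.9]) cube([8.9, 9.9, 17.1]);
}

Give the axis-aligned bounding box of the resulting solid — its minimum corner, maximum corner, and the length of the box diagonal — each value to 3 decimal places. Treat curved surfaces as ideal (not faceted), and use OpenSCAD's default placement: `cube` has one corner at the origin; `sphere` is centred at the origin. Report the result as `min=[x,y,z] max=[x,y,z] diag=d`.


A = translate([3.7, 14.1, 5.9]) cube([8.9, 9.9, 17.1]) → bbox [3.7,14.1,5.9] .. [12.6,24,23]
B = sphere(r=5) → bbox [-5,-5,-5] .. [5,5,5]
lo = A.lo+B.lo = [3.7-5, 14.1-5, 5.9-5] = [-1.300,9.100,0.900]
hi = A.hi+B.hi = [12.6+5, 24+5, 23+5] = [17.600,29.000,28.000]
diag = √(18.9²+19.9²+27.1²) = √1487.63 = 38.570

min=[-1.300,9.100,0.900] max=[17.600,29.000,28.000] diag=38.570


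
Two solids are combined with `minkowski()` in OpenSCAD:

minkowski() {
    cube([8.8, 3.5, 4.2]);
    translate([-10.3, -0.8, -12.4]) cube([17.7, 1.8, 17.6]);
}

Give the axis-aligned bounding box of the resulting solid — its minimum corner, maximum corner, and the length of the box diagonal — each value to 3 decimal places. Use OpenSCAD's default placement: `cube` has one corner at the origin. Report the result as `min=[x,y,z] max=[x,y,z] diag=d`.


A = translate([-10.3, -0.8, -12.4]) cube([17.7, 1.8, 17.6]) → bbox [-10.3,-0.8,-12.4] .. [7.4,1,5.2]
B = cube([8.8, 3.5, 4.2]) → bbox [0,0,0] .. [8.8,3.5,4.2]
lo = A.lo+B.lo = [-10.3+0, -0.8+0, -12.4+0] = [-10.300,-0.800,-12.400]
hi = A.hi+B.hi = [7.4+8.8, 1+3.5, 5.2+4.2] = [16.200,4.500,9.400]
diag = √(26.5²+5.3²+21.8²) = √1205.58 = 34.721

min=[-10.300,-0.800,-12.400] max=[16.200,4.500,9.400] diag=34.721


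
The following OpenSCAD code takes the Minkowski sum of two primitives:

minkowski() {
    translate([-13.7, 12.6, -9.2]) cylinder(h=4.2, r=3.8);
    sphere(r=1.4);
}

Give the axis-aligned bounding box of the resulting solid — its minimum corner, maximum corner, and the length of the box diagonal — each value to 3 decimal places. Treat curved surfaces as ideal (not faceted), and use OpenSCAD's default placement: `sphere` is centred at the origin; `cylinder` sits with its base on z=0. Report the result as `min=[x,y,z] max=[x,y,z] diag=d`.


A = translate([-13.7, 12.6, -9.2]) cylinder(h=4.2, r=3.8) → bbox [-17.5,8.8,-9.2] .. [-9.9,16.4,-5]
B = sphere(r=1.4) → bbox [-1.4,-1.4,-1.4] .. [1.4,1.4,1.4]
lo = A.lo+B.lo = [-17.5-1.4, 8.8-1.4, -9.2-1.4] = [-18.900,7.400,-10.600]
hi = A.hi+B.hi = [-9.9+1.4, 16.4+1.4, -5+1.4] = [-8.500,17.800,-3.600]
diag = √(10.4²+10.4²+7²) = √265.32 = 16.289

min=[-18.900,7.400,-10.600] max=[-8.500,17.800,-3.600] diag=16.289


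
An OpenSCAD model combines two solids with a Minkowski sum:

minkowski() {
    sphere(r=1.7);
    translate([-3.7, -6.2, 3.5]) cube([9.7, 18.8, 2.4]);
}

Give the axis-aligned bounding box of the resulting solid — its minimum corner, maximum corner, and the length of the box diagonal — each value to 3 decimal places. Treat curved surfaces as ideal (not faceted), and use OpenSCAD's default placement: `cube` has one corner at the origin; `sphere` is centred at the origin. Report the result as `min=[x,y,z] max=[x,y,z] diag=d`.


A = translate([-3.7, -6.2, 3.5]) cube([9.7, 18.8, 2.4]) → bbox [-3.7,-6.2,3.5] .. [6,12.6,5.9]
B = sphere(r=1.7) → bbox [-1.7,-1.7,-1.7] .. [1.7,1.7,1.7]
lo = A.lo+B.lo = [-3.7-1.7, -6.2-1.7, 3.5-1.7] = [-5.400,-7.900,1.800]
hi = A.hi+B.hi = [6+1.7, 12.6+1.7, 5.9+1.7] = [7.700,14.300,7.600]
diag = √(13.1²+22.2²+5.8²) = √698.09 = 26.421

min=[-5.400,-7.900,1.800] max=[7.700,14.300,7.600] diag=26.421


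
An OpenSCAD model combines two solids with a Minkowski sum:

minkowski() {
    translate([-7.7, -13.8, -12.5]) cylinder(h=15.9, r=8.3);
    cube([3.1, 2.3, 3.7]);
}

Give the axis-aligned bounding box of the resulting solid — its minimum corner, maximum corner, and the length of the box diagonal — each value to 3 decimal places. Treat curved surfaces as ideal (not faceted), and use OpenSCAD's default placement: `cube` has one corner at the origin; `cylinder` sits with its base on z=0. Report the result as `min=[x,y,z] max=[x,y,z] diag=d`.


min=[-16.000,-22.100,-12.500] max=[3.700,-3.200,7.100] diag=33.607

A = translate([-7.7, -13.8, -12.5]) cylinder(h=15.9, r=8.3) → bbox [-16,-22.1,-12.5] .. [0.6,-5.5,3.4]
B = cube([3.1, 2.3, 3.7]) → bbox [0,0,0] .. [3.1,2.3,3.7]
lo = A.lo+B.lo = [-16+0, -22.1+0, -12.5+0] = [-16.000,-22.100,-12.500]
hi = A.hi+B.hi = [0.6+3.1, -5.5+2.3, 3.4+3.7] = [3.700,-3.200,7.100]
diag = √(19.7²+18.9²+19.6²) = √1129.46 = 33.607


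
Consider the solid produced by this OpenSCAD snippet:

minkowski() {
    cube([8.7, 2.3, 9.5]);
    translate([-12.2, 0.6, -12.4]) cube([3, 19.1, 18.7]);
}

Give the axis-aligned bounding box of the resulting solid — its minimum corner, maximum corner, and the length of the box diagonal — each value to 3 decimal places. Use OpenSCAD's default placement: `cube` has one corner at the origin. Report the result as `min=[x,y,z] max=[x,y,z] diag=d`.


min=[-12.200,0.600,-12.400] max=[-0.500,22.000,15.800] diag=37.284

A = translate([-12.2, 0.6, -12.4]) cube([3, 19.1, 18.7]) → bbox [-12.2,0.6,-12.4] .. [-9.2,19.7,6.3]
B = cube([8.7, 2.3, 9.5]) → bbox [0,0,0] .. [8.7,2.3,9.5]
lo = A.lo+B.lo = [-12.2+0, 0.6+0, -12.4+0] = [-12.200,0.600,-12.400]
hi = A.hi+B.hi = [-9.2+8.7, 19.7+2.3, 6.3+9.5] = [-0.500,22.000,15.800]
diag = √(11.7²+21.4²+28.2²) = √1390.09 = 37.284


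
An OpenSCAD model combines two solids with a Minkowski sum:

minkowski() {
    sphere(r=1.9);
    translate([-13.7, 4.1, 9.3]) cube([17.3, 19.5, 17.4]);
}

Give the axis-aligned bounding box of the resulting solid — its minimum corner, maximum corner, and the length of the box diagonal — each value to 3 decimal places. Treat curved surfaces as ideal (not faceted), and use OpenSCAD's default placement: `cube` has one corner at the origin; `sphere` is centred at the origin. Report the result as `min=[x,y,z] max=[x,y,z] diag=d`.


A = translate([-13.7, 4.1, 9.3]) cube([17.3, 19.5, 17.4]) → bbox [-13.7,4.1,9.3] .. [3.6,23.6,26.7]
B = sphere(r=1.9) → bbox [-1.9,-1.9,-1.9] .. [1.9,1.9,1.9]
lo = A.lo+B.lo = [-13.7-1.9, 4.1-1.9, 9.3-1.9] = [-15.600,2.200,7.400]
hi = A.hi+B.hi = [3.6+1.9, 23.6+1.9, 26.7+1.9] = [5.500,25.500,28.600]
diag = √(21.1²+23.3²+21.2²) = √1437.54 = 37.915

min=[-15.600,2.200,7.400] max=[5.500,25.500,28.600] diag=37.915


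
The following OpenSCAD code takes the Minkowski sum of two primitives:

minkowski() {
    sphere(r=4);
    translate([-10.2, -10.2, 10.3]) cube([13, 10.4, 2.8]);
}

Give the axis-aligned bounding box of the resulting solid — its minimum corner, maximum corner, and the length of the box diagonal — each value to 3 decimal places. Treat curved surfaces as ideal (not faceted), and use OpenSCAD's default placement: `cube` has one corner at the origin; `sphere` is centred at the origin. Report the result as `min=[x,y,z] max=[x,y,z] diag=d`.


min=[-14.200,-14.200,6.300] max=[6.800,4.200,17.100] diag=29.937

A = translate([-10.2, -10.2, 10.3]) cube([13, 10.4, 2.8]) → bbox [-10.2,-10.2,10.3] .. [2.8,0.2,13.1]
B = sphere(r=4) → bbox [-4,-4,-4] .. [4,4,4]
lo = A.lo+B.lo = [-10.2-4, -10.2-4, 10.3-4] = [-14.200,-14.200,6.300]
hi = A.hi+B.hi = [2.8+4, 0.2+4, 13.1+4] = [6.800,4.200,17.100]
diag = √(21²+18.4²+10.8²) = √896.2 = 29.937


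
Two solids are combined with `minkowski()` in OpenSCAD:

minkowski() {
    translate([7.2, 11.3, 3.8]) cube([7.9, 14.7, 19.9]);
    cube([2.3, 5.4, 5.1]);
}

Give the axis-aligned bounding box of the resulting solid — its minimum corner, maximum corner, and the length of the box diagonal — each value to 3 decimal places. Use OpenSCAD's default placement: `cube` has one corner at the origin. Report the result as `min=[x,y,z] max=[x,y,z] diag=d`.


min=[7.200,11.300,3.800] max=[17.400,31.400,28.800] diag=33.661

A = translate([7.2, 11.3, 3.8]) cube([7.9, 14.7, 19.9]) → bbox [7.2,11.3,3.8] .. [15.1,26,23.7]
B = cube([2.3, 5.4, 5.1]) → bbox [0,0,0] .. [2.3,5.4,5.1]
lo = A.lo+B.lo = [7.2+0, 11.3+0, 3.8+0] = [7.200,11.300,3.800]
hi = A.hi+B.hi = [15.1+2.3, 26+5.4, 23.7+5.1] = [17.400,31.400,28.800]
diag = √(10.2²+20.1²+25²) = √1133.05 = 33.661


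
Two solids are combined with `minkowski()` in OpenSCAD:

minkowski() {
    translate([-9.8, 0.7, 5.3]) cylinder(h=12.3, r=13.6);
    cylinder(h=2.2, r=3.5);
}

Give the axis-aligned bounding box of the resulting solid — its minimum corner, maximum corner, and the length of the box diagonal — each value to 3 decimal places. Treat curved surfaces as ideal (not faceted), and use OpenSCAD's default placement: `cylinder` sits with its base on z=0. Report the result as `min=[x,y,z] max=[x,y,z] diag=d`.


min=[-26.900,-16.400,5.300] max=[7.300,17.800,19.800] diag=50.493

A = translate([-9.8, 0.7, 5.3]) cylinder(h=12.3, r=13.6) → bbox [-23.4,-12.9,5.3] .. [3.8,14.3,17.6]
B = cylinder(h=2.2, r=3.5) → bbox [-3.5,-3.5,0] .. [3.5,3.5,2.2]
lo = A.lo+B.lo = [-23.4-3.5, -12.9-3.5, 5.3+0] = [-26.900,-16.400,5.300]
hi = A.hi+B.hi = [3.8+3.5, 14.3+3.5, 17.6+2.2] = [7.300,17.800,19.800]
diag = √(34.2²+34.2²+14.5²) = √2549.53 = 50.493


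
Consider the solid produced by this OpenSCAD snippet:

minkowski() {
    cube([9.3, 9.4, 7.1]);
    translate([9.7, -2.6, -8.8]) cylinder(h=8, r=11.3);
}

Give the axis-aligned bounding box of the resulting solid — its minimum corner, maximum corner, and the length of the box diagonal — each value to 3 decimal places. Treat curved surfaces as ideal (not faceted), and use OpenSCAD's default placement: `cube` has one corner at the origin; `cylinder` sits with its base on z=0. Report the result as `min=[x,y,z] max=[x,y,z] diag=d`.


A = translate([9.7, -2.6, -8.8]) cylinder(h=8, r=11.3) → bbox [-1.6,-13.9,-8.8] .. [21,8.7,-0.8]
B = cube([9.3, 9.4, 7.1]) → bbox [0,0,0] .. [9.3,9.4,7.1]
lo = A.lo+B.lo = [-1.6+0, -13.9+0, -8.8+0] = [-1.600,-13.900,-8.800]
hi = A.hi+B.hi = [21+9.3, 8.7+9.4, -0.8+7.1] = [30.300,18.100,6.300]
diag = √(31.9²+32²+15.1²) = √2269.62 = 47.641

min=[-1.600,-13.900,-8.800] max=[30.300,18.100,6.300] diag=47.641


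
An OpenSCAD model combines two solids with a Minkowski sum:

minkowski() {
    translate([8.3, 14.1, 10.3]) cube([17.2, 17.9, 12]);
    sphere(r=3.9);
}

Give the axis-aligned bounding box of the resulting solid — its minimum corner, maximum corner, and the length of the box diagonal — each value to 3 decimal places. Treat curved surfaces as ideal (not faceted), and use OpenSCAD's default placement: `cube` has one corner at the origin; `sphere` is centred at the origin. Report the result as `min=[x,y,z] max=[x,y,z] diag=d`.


min=[4.400,10.200,6.400] max=[29.400,35.900,26.200] diag=40.958

A = translate([8.3, 14.1, 10.3]) cube([17.2, 17.9, 12]) → bbox [8.3,14.1,10.3] .. [25.5,32,22.3]
B = sphere(r=3.9) → bbox [-3.9,-3.9,-3.9] .. [3.9,3.9,3.9]
lo = A.lo+B.lo = [8.3-3.9, 14.1-3.9, 10.3-3.9] = [4.400,10.200,6.400]
hi = A.hi+B.hi = [25.5+3.9, 32+3.9, 22.3+3.9] = [29.400,35.900,26.200]
diag = √(25²+25.7²+19.8²) = √1677.53 = 40.958


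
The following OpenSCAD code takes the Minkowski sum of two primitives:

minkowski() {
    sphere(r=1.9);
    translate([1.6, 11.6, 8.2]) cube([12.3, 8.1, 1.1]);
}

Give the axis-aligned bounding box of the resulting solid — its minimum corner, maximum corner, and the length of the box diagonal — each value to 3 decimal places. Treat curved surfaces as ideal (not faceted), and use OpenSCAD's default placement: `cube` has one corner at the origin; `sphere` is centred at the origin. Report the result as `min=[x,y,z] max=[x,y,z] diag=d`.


min=[-0.300,9.700,6.300] max=[15.800,21.600,11.200] diag=20.611

A = translate([1.6, 11.6, 8.2]) cube([12.3, 8.1, 1.1]) → bbox [1.6,11.6,8.2] .. [13.9,19.7,9.3]
B = sphere(r=1.9) → bbox [-1.9,-1.9,-1.9] .. [1.9,1.9,1.9]
lo = A.lo+B.lo = [1.6-1.9, 11.6-1.9, 8.2-1.9] = [-0.300,9.700,6.300]
hi = A.hi+B.hi = [13.9+1.9, 19.7+1.9, 9.3+1.9] = [15.800,21.600,11.200]
diag = √(16.1²+11.9²+4.9²) = √424.83 = 20.611


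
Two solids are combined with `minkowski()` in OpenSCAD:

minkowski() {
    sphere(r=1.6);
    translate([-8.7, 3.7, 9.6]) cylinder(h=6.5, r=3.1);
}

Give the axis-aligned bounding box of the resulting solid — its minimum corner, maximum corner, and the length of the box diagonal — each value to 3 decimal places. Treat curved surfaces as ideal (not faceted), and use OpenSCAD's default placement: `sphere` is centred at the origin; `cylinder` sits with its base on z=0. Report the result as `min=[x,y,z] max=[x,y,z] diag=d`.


min=[-13.400,-1.000,8.000] max=[-4.000,8.400,17.700] diag=16.456

A = translate([-8.7, 3.7, 9.6]) cylinder(h=6.5, r=3.1) → bbox [-11.8,0.6,9.6] .. [-5.6,6.8,16.1]
B = sphere(r=1.6) → bbox [-1.6,-1.6,-1.6] .. [1.6,1.6,1.6]
lo = A.lo+B.lo = [-11.8-1.6, 0.6-1.6, 9.6-1.6] = [-13.400,-1.000,8.000]
hi = A.hi+B.hi = [-5.6+1.6, 6.8+1.6, 16.1+1.6] = [-4.000,8.400,17.700]
diag = √(9.4²+9.4²+9.7²) = √270.81 = 16.456


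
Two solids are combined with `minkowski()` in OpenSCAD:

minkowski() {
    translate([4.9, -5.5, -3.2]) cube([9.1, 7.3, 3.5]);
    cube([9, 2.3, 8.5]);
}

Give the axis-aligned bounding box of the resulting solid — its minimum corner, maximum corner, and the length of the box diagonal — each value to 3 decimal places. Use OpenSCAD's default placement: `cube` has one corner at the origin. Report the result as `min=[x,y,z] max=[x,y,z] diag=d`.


A = translate([4.9, -5.5, -3.2]) cube([9.1, 7.3, 3.5]) → bbox [4.9,-5.5,-3.2] .. [14,1.8,0.3]
B = cube([9, 2.3, 8.5]) → bbox [0,0,0] .. [9,2.3,8.5]
lo = A.lo+B.lo = [4.9+0, -5.5+0, -3.2+0] = [4.900,-5.500,-3.200]
hi = A.hi+B.hi = [14+9, 1.8+2.3, 0.3+8.5] = [23.000,4.100,8.800]
diag = √(18.1²+9.6²+12²) = √563.77 = 23.744

min=[4.900,-5.500,-3.200] max=[23.000,4.100,8.800] diag=23.744


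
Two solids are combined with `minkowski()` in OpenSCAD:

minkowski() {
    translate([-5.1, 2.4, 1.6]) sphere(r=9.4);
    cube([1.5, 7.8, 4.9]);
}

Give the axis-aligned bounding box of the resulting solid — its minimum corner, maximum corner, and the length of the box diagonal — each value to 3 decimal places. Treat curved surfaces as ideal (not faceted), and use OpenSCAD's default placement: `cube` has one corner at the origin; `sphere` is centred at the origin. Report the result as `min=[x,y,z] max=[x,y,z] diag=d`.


A = translate([-5.1, 2.4, 1.6]) sphere(r=9.4) → bbox [-14.5,-7,-7.8] .. [4.3,11.8,11]
B = cube([1.5, 7.8, 4.9]) → bbox [0,0,0] .. [1.5,7.8,4.9]
lo = A.lo+B.lo = [-14.5+0, -7+0, -7.8+0] = [-14.500,-7.000,-7.800]
hi = A.hi+B.hi = [4.3+1.5, 11.8+7.8, 11+4.9] = [5.800,19.600,15.900]
diag = √(20.3²+26.6²+23.7²) = √1681.34 = 41.004

min=[-14.500,-7.000,-7.800] max=[5.800,19.600,15.900] diag=41.004


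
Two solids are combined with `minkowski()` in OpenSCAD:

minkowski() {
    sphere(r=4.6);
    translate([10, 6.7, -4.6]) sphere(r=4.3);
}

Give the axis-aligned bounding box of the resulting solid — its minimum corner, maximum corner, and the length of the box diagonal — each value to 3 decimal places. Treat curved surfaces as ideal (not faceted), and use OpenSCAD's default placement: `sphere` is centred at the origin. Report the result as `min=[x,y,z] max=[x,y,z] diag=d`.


A = translate([10, 6.7, -4.6]) sphere(r=4.3) → bbox [5.7,2.4,-8.9] .. [14.3,11,-0.3]
B = sphere(r=4.6) → bbox [-4.6,-4.6,-4.6] .. [4.6,4.6,4.6]
lo = A.lo+B.lo = [5.7-4.6, 2.4-4.6, -8.9-4.6] = [1.100,-2.200,-13.500]
hi = A.hi+B.hi = [14.3+4.6, 11+4.6, -0.3+4.6] = [18.900,15.600,4.300]
diag = √(17.8²+17.8²+17.8²) = √950.52 = 30.831

min=[1.100,-2.200,-13.500] max=[18.900,15.600,4.300] diag=30.831


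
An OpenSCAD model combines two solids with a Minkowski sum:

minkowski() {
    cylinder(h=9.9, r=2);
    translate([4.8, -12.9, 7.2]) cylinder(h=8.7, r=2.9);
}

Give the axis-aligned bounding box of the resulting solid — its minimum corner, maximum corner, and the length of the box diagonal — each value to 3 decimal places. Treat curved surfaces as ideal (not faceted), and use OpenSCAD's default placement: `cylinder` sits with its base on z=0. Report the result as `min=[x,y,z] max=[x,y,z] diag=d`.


A = translate([4.8, -12.9, 7.2]) cylinder(h=8.7, r=2.9) → bbox [1.9,-15.8,7.2] .. [7.7,-10,15.9]
B = cylinder(h=9.9, r=2) → bbox [-2,-2,0] .. [2,2,9.9]
lo = A.lo+B.lo = [1.9-2, -15.8-2, 7.2+0] = [-0.100,-17.800,7.200]
hi = A.hi+B.hi = [7.7+2, -10+2, 15.9+9.9] = [9.700,-8.000,25.800]
diag = √(9.8²+9.8²+18.6²) = √538.04 = 23.196

min=[-0.100,-17.800,7.200] max=[9.700,-8.000,25.800] diag=23.196


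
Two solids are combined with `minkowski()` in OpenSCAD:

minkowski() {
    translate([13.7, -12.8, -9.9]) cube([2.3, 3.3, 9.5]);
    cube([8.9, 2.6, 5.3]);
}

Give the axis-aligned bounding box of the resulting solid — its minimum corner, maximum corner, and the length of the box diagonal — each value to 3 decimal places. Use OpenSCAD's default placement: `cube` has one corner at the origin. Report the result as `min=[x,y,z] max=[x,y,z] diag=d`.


min=[13.700,-12.800,-9.900] max=[24.900,-6.900,4.900] diag=19.475

A = translate([13.7, -12.8, -9.9]) cube([2.3, 3.3, 9.5]) → bbox [13.7,-12.8,-9.9] .. [16,-9.5,-0.4]
B = cube([8.9, 2.6, 5.3]) → bbox [0,0,0] .. [8.9,2.6,5.3]
lo = A.lo+B.lo = [13.7+0, -12.8+0, -9.9+0] = [13.700,-12.800,-9.900]
hi = A.hi+B.hi = [16+8.9, -9.5+2.6, -0.4+5.3] = [24.900,-6.900,4.900]
diag = √(11.2²+5.9²+14.8²) = √379.29 = 19.475


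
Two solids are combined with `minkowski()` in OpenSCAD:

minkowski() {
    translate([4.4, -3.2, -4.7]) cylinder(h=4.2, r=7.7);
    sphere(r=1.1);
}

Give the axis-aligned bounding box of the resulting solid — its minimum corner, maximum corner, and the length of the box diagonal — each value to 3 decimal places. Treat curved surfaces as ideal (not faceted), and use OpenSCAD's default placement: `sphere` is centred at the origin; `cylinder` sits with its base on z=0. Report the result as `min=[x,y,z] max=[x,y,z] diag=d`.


min=[-4.400,-12.000,-5.800] max=[13.200,5.600,0.600] diag=25.700

A = translate([4.4, -3.2, -4.7]) cylinder(h=4.2, r=7.7) → bbox [-3.3,-10.9,-4.7] .. [12.1,4.5,-0.5]
B = sphere(r=1.1) → bbox [-1.1,-1.1,-1.1] .. [1.1,1.1,1.1]
lo = A.lo+B.lo = [-3.3-1.1, -10.9-1.1, -4.7-1.1] = [-4.400,-12.000,-5.800]
hi = A.hi+B.hi = [12.1+1.1, 4.5+1.1, -0.5+1.1] = [13.200,5.600,0.600]
diag = √(17.6²+17.6²+6.4²) = √660.48 = 25.700


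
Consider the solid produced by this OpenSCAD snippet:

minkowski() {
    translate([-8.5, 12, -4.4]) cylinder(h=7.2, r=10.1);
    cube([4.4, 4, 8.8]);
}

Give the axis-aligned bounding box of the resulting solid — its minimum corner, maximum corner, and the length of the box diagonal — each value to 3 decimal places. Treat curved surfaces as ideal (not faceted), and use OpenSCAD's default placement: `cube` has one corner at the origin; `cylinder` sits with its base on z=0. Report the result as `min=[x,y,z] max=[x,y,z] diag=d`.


min=[-18.600,1.900,-4.400] max=[6.000,26.100,11.600] diag=38.037

A = translate([-8.5, 12, -4.4]) cylinder(h=7.2, r=10.1) → bbox [-18.6,1.9,-4.4] .. [1.6,22.1,2.8]
B = cube([4.4, 4, 8.8]) → bbox [0,0,0] .. [4.4,4,8.8]
lo = A.lo+B.lo = [-18.6+0, 1.9+0, -4.4+0] = [-18.600,1.900,-4.400]
hi = A.hi+B.hi = [1.6+4.4, 22.1+4, 2.8+8.8] = [6.000,26.100,11.600]
diag = √(24.6²+24.2²+16²) = √1446.8 = 38.037


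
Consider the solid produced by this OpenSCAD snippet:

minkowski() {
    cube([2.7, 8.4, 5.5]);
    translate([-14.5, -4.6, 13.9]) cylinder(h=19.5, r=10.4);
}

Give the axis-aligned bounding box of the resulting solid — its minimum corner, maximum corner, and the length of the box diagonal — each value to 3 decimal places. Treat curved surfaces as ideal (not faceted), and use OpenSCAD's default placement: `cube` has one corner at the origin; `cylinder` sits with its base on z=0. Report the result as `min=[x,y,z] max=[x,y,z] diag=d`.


min=[-24.900,-15.000,13.900] max=[-1.400,14.200,38.900] diag=45.054

A = translate([-14.5, -4.6, 13.9]) cylinder(h=19.5, r=10.4) → bbox [-24.9,-15,13.9] .. [-4.1,5.8,33.4]
B = cube([2.7, 8.4, 5.5]) → bbox [0,0,0] .. [2.7,8.4,5.5]
lo = A.lo+B.lo = [-24.9+0, -15+0, 13.9+0] = [-24.900,-15.000,13.900]
hi = A.hi+B.hi = [-4.1+2.7, 5.8+8.4, 33.4+5.5] = [-1.400,14.200,38.900]
diag = √(23.5²+29.2²+25²) = √2029.89 = 45.054


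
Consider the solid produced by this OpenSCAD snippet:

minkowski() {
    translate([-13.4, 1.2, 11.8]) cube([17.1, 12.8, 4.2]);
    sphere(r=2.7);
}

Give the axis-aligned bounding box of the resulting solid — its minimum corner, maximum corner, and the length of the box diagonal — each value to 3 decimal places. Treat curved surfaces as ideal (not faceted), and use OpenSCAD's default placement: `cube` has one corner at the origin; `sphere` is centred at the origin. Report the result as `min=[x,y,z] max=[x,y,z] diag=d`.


min=[-16.100,-1.500,9.100] max=[6.400,16.700,18.700] diag=30.490

A = translate([-13.4, 1.2, 11.8]) cube([17.1, 12.8, 4.2]) → bbox [-13.4,1.2,11.8] .. [3.7,14,16]
B = sphere(r=2.7) → bbox [-2.7,-2.7,-2.7] .. [2.7,2.7,2.7]
lo = A.lo+B.lo = [-13.4-2.7, 1.2-2.7, 11.8-2.7] = [-16.100,-1.500,9.100]
hi = A.hi+B.hi = [3.7+2.7, 14+2.7, 16+2.7] = [6.400,16.700,18.700]
diag = √(22.5²+18.2²+9.6²) = √929.65 = 30.490


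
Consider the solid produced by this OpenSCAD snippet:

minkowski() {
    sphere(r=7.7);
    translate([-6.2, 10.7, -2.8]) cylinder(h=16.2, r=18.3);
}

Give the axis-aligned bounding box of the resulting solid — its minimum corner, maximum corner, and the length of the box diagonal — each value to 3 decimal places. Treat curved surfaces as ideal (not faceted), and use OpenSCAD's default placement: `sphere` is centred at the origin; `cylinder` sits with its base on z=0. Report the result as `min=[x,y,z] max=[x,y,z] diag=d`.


A = translate([-6.2, 10.7, -2.8]) cylinder(h=16.2, r=18.3) → bbox [-24.5,-7.6,-2.8] .. [12.1,29,13.4]
B = sphere(r=7.7) → bbox [-7.7,-7.7,-7.7] .. [7.7,7.7,7.7]
lo = A.lo+B.lo = [-24.5-7.7, -7.6-7.7, -2.8-7.7] = [-32.200,-15.300,-10.500]
hi = A.hi+B.hi = [12.1+7.7, 29+7.7, 13.4+7.7] = [19.800,36.700,21.100]
diag = √(52²+52²+31.6²) = √6406.56 = 80.041

min=[-32.200,-15.300,-10.500] max=[19.800,36.700,21.100] diag=80.041


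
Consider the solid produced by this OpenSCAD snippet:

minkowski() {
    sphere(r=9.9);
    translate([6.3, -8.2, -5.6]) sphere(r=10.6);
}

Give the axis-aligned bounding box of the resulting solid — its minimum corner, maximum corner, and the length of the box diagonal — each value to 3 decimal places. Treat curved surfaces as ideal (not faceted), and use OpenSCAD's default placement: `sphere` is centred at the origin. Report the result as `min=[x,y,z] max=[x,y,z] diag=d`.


A = translate([6.3, -8.2, -5.6]) sphere(r=10.6) → bbox [-4.3,-18.8,-16.2] .. [16.9,2.4,5]
B = sphere(r=9.9) → bbox [-9.9,-9.9,-9.9] .. [9.9,9.9,9.9]
lo = A.lo+B.lo = [-4.3-9.9, -18.8-9.9, -16.2-9.9] = [-14.200,-28.700,-26.100]
hi = A.hi+B.hi = [16.9+9.9, 2.4+9.9, 5+9.9] = [26.800,12.300,14.900]
diag = √(41²+41²+41²) = √5043 = 71.014

min=[-14.200,-28.700,-26.100] max=[26.800,12.300,14.900] diag=71.014


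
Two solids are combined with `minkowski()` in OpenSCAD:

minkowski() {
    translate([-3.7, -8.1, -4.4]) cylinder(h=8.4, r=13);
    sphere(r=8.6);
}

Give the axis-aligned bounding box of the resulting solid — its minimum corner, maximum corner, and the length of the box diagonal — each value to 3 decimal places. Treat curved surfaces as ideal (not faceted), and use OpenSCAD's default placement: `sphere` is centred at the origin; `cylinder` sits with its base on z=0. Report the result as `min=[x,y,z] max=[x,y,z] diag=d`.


A = translate([-3.7, -8.1, -4.4]) cylinder(h=8.4, r=13) → bbox [-16.7,-21.1,-4.4] .. [9.3,4.9,4]
B = sphere(r=8.6) → bbox [-8.6,-8.6,-8.6] .. [8.6,8.6,8.6]
lo = A.lo+B.lo = [-16.7-8.6, -21.1-8.6, -4.4-8.6] = [-25.300,-29.700,-13.000]
hi = A.hi+B.hi = [9.3+8.6, 4.9+8.6, 4+8.6] = [17.900,13.500,12.600]
diag = √(43.2²+43.2²+25.6²) = √4387.84 = 66.241

min=[-25.300,-29.700,-13.000] max=[17.900,13.500,12.600] diag=66.241


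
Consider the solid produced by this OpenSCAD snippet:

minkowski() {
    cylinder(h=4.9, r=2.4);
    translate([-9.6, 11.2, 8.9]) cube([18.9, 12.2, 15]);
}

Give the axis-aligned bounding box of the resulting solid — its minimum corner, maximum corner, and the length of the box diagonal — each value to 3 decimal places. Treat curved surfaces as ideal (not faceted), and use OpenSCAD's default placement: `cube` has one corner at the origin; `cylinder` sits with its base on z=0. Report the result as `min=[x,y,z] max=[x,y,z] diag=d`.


A = translate([-9.6, 11.2, 8.9]) cube([18.9, 12.2, 15]) → bbox [-9.6,11.2,8.9] .. [9.3,23.4,23.9]
B = cylinder(h=4.9, r=2.4) → bbox [-2.4,-2.4,0] .. [2.4,2.4,4.9]
lo = A.lo+B.lo = [-9.6-2.4, 11.2-2.4, 8.9+0] = [-12.000,8.800,8.900]
hi = A.hi+B.hi = [9.3+2.4, 23.4+2.4, 23.9+4.9] = [11.700,25.800,28.800]
diag = √(23.7²+17²+19.9²) = √1246.7 = 35.309

min=[-12.000,8.800,8.900] max=[11.700,25.800,28.800] diag=35.309


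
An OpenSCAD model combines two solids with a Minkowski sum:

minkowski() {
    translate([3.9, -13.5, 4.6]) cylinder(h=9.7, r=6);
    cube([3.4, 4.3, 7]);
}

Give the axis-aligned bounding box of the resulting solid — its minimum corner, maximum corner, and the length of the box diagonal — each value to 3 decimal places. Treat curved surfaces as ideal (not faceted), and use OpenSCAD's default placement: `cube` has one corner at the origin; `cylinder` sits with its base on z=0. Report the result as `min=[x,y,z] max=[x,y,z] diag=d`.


A = translate([3.9, -13.5, 4.6]) cylinder(h=9.7, r=6) → bbox [-2.1,-19.5,4.6] .. [9.9,-7.5,14.3]
B = cube([3.4, 4.3, 7]) → bbox [0,0,0] .. [3.4,4.3,7]
lo = A.lo+B.lo = [-2.1+0, -19.5+0, 4.6+0] = [-2.100,-19.500,4.600]
hi = A.hi+B.hi = [9.9+3.4, -7.5+4.3, 14.3+7] = [13.300,-3.200,21.300]
diag = √(15.4²+16.3²+16.7²) = √781.74 = 27.960

min=[-2.100,-19.500,4.600] max=[13.300,-3.200,21.300] diag=27.960


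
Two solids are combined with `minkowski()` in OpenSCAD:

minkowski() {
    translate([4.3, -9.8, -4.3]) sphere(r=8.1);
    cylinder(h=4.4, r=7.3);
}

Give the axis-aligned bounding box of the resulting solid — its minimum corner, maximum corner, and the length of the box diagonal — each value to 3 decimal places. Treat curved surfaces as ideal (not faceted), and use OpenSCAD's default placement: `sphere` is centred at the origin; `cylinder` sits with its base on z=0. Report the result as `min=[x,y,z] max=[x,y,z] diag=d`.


min=[-11.100,-25.200,-12.400] max=[19.700,5.600,8.200] diag=48.183

A = translate([4.3, -9.8, -4.3]) sphere(r=8.1) → bbox [-3.8,-17.9,-12.4] .. [12.4,-1.7,3.8]
B = cylinder(h=4.4, r=7.3) → bbox [-7.3,-7.3,0] .. [7.3,7.3,4.4]
lo = A.lo+B.lo = [-3.8-7.3, -17.9-7.3, -12.4+0] = [-11.100,-25.200,-12.400]
hi = A.hi+B.hi = [12.4+7.3, -1.7+7.3, 3.8+4.4] = [19.700,5.600,8.200]
diag = √(30.8²+30.8²+20.6²) = √2321.64 = 48.183


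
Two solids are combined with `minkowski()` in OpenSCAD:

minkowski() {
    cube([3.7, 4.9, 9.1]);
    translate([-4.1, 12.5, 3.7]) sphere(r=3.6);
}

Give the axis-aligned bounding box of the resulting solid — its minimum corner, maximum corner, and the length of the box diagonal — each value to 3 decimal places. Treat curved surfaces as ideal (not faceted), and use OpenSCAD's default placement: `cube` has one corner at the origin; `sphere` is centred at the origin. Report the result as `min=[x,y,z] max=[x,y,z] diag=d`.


A = translate([-4.1, 12.5, 3.7]) sphere(r=3.6) → bbox [-7.7,8.9,0.1] .. [-0.5,16.1,7.3]
B = cube([3.7, 4.9, 9.1]) → bbox [0,0,0] .. [3.7,4.9,9.1]
lo = A.lo+B.lo = [-7.7+0, 8.9+0, 0.1+0] = [-7.700,8.900,0.100]
hi = A.hi+B.hi = [-0.5+3.7, 16.1+4.9, 7.3+9.1] = [3.200,21.000,16.400]
diag = √(10.9²+12.1²+16.3²) = √530.91 = 23.041

min=[-7.700,8.900,0.100] max=[3.200,21.000,16.400] diag=23.041


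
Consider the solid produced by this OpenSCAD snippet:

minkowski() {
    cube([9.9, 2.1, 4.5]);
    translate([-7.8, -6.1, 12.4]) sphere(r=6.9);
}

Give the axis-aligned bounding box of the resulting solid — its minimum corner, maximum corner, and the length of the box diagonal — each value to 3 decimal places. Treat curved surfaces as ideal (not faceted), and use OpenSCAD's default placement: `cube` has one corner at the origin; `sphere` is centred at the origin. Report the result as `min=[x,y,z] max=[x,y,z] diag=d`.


min=[-14.700,-13.000,5.500] max=[9.000,2.900,23.800] diag=33.903

A = translate([-7.8, -6.1, 12.4]) sphere(r=6.9) → bbox [-14.7,-13,5.5] .. [-0.9,0.8,19.3]
B = cube([9.9, 2.1, 4.5]) → bbox [0,0,0] .. [9.9,2.1,4.5]
lo = A.lo+B.lo = [-14.7+0, -13+0, 5.5+0] = [-14.700,-13.000,5.500]
hi = A.hi+B.hi = [-0.9+9.9, 0.8+2.1, 19.3+4.5] = [9.000,2.900,23.800]
diag = √(23.7²+15.9²+18.3²) = √1149.39 = 33.903


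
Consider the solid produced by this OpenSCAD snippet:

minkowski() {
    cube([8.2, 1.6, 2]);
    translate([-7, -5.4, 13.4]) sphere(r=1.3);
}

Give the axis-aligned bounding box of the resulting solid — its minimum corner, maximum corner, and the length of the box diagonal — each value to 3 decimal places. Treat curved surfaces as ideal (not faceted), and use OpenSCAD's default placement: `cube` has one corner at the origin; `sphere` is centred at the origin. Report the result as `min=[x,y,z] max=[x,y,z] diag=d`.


A = translate([-7, -5.4, 13.4]) sphere(r=1.3) → bbox [-8.3,-6.7,12.1] .. [-5.7,-4.1,14.7]
B = cube([8.2, 1.6, 2]) → bbox [0,0,0] .. [8.2,1.6,2]
lo = A.lo+B.lo = [-8.3+0, -6.7+0, 12.1+0] = [-8.300,-6.700,12.100]
hi = A.hi+B.hi = [-5.7+8.2, -4.1+1.6, 14.7+2] = [2.500,-2.500,16.700]
diag = √(10.8²+4.2²+4.6²) = √155.44 = 12.468

min=[-8.300,-6.700,12.100] max=[2.500,-2.500,16.700] diag=12.468


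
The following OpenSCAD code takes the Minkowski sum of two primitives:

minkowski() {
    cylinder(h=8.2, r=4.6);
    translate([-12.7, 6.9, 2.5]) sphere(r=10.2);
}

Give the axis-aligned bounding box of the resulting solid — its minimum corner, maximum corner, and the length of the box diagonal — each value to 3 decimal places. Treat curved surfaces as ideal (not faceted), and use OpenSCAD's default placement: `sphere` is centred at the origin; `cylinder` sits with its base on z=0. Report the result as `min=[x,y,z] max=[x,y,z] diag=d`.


A = translate([-12.7, 6.9, 2.5]) sphere(r=10.2) → bbox [-22.9,-3.3,-7.7] .. [-2.5,17.1,12.7]
B = cylinder(h=8.2, r=4.6) → bbox [-4.6,-4.6,0] .. [4.6,4.6,8.2]
lo = A.lo+B.lo = [-22.9-4.6, -3.3-4.6, -7.7+0] = [-27.500,-7.900,-7.700]
hi = A.hi+B.hi = [-2.5+4.6, 17.1+4.6, 12.7+8.2] = [2.100,21.700,20.900]
diag = √(29.6²+29.6²+28.6²) = √2570.28 = 50.698

min=[-27.500,-7.900,-7.700] max=[2.100,21.700,20.900] diag=50.698


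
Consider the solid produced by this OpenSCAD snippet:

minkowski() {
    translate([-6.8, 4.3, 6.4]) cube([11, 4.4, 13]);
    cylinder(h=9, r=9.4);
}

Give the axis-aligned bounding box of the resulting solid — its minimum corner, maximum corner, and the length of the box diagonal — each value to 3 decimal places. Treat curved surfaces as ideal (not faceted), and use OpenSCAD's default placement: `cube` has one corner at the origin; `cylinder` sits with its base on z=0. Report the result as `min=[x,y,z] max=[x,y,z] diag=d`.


A = translate([-6.8, 4.3, 6.4]) cube([11, 4.4, 13]) → bbox [-6.8,4.3,6.4] .. [4.2,8.7,19.4]
B = cylinder(h=9, r=9.4) → bbox [-9.4,-9.4,0] .. [9.4,9.4,9]
lo = A.lo+B.lo = [-6.8-9.4, 4.3-9.4, 6.4+0] = [-16.200,-5.100,6.400]
hi = A.hi+B.hi = [4.2+9.4, 8.7+9.4, 19.4+9] = [13.600,18.100,28.400]
diag = √(29.8²+23.2²+22²) = √1910.28 = 43.707

min=[-16.200,-5.100,6.400] max=[13.600,18.100,28.400] diag=43.707


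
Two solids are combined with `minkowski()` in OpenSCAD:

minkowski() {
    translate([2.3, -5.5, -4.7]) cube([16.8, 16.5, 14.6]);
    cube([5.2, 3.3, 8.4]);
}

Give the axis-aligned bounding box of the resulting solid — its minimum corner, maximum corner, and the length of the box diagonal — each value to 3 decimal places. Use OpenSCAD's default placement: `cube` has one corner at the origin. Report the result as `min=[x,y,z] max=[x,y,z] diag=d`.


min=[2.300,-5.500,-4.700] max=[24.300,14.300,18.300] diag=37.484

A = translate([2.3, -5.5, -4.7]) cube([16.8, 16.5, 14.6]) → bbox [2.3,-5.5,-4.7] .. [19.1,11,9.9]
B = cube([5.2, 3.3, 8.4]) → bbox [0,0,0] .. [5.2,3.3,8.4]
lo = A.lo+B.lo = [2.3+0, -5.5+0, -4.7+0] = [2.300,-5.500,-4.700]
hi = A.hi+B.hi = [19.1+5.2, 11+3.3, 9.9+8.4] = [24.300,14.300,18.300]
diag = √(22²+19.8²+23²) = √1405.04 = 37.484


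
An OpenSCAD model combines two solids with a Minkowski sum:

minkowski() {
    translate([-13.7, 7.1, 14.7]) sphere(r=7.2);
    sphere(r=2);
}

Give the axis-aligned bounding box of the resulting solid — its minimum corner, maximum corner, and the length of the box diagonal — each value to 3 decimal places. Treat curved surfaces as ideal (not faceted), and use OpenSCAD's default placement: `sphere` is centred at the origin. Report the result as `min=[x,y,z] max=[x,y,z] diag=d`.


A = translate([-13.7, 7.1, 14.7]) sphere(r=7.2) → bbox [-20.9,-0.1,7.5] .. [-6.5,14.3,21.9]
B = sphere(r=2) → bbox [-2,-2,-2] .. [2,2,2]
lo = A.lo+B.lo = [-20.9-2, -0.1-2, 7.5-2] = [-22.900,-2.100,5.500]
hi = A.hi+B.hi = [-6.5+2, 14.3+2, 21.9+2] = [-4.500,16.300,23.900]
diag = √(18.4²+18.4²+18.4²) = √1015.68 = 31.870

min=[-22.900,-2.100,5.500] max=[-4.500,16.300,23.900] diag=31.870


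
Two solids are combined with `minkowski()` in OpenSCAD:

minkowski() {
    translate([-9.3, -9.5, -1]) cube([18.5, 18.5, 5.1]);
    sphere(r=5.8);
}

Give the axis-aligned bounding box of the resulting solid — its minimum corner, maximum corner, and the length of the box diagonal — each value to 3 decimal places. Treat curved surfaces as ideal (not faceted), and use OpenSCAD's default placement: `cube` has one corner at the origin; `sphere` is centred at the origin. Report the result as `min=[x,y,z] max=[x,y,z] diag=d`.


A = translate([-9.3, -9.5, -1]) cube([18.5, 18.5, 5.1]) → bbox [-9.3,-9.5,-1] .. [9.2,9,4.1]
B = sphere(r=5.8) → bbox [-5.8,-5.8,-5.8] .. [5.8,5.8,5.8]
lo = A.lo+B.lo = [-9.3-5.8, -9.5-5.8, -1-5.8] = [-15.100,-15.300,-6.800]
hi = A.hi+B.hi = [9.2+5.8, 9+5.8, 4.1+5.8] = [15.000,14.800,9.900]
diag = √(30.1²+30.1²+16.7²) = √2090.91 = 45.726

min=[-15.100,-15.300,-6.800] max=[15.000,14.800,9.900] diag=45.726


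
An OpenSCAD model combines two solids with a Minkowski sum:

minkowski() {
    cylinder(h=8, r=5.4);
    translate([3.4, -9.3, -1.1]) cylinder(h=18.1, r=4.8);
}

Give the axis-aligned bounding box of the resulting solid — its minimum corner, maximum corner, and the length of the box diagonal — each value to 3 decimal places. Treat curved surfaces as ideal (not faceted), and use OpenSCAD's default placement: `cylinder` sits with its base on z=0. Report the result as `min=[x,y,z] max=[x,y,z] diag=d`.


A = translate([3.4, -9.3, -1.1]) cylinder(h=18.1, r=4.8) → bbox [-1.4,-14.1,-1.1] .. [8.2,-4.5,17]
B = cylinder(h=8, r=5.4) → bbox [-5.4,-5.4,0] .. [5.4,5.4,8]
lo = A.lo+B.lo = [-1.4-5.4, -14.1-5.4, -1.1+0] = [-6.800,-19.500,-1.100]
hi = A.hi+B.hi = [8.2+5.4, -4.5+5.4, 17+8] = [13.600,0.900,25.000]
diag = √(20.4²+20.4²+26.1²) = √1513.53 = 38.904

min=[-6.800,-19.500,-1.100] max=[13.600,0.900,25.000] diag=38.904


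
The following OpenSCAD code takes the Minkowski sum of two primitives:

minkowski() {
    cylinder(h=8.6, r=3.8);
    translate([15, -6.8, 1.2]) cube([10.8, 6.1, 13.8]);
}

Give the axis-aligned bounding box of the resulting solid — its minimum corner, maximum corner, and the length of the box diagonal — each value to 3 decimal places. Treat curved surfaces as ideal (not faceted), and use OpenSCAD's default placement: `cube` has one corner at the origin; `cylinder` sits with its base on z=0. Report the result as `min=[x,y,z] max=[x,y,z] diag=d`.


A = translate([15, -6.8, 1.2]) cube([10.8, 6.1, 13.8]) → bbox [15,-6.8,1.2] .. [25.8,-0.7,15]
B = cylinder(h=8.6, r=3.8) → bbox [-3.8,-3.8,0] .. [3.8,3.8,8.6]
lo = A.lo+B.lo = [15-3.8, -6.8-3.8, 1.2+0] = [11.200,-10.600,1.200]
hi = A.hi+B.hi = [25.8+3.8, -0.7+3.8, 15+8.6] = [29.600,3.100,23.600]
diag = √(18.4²+13.7²+22.4²) = √1028.01 = 32.063

min=[11.200,-10.600,1.200] max=[29.600,3.100,23.600] diag=32.063


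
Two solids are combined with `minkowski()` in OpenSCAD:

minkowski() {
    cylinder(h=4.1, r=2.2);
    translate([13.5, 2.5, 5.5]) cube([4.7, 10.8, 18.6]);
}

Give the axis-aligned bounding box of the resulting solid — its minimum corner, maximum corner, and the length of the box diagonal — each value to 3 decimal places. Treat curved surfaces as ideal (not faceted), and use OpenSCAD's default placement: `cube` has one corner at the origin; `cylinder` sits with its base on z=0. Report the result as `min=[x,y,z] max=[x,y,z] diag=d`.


min=[11.300,0.300,5.500] max=[20.400,15.500,28.200] diag=28.795

A = translate([13.5, 2.5, 5.5]) cube([4.7, 10.8, 18.6]) → bbox [13.5,2.5,5.5] .. [18.2,13.3,24.1]
B = cylinder(h=4.1, r=2.2) → bbox [-2.2,-2.2,0] .. [2.2,2.2,4.1]
lo = A.lo+B.lo = [13.5-2.2, 2.5-2.2, 5.5+0] = [11.300,0.300,5.500]
hi = A.hi+B.hi = [18.2+2.2, 13.3+2.2, 24.1+4.1] = [20.400,15.500,28.200]
diag = √(9.1²+15.2²+22.7²) = √829.14 = 28.795


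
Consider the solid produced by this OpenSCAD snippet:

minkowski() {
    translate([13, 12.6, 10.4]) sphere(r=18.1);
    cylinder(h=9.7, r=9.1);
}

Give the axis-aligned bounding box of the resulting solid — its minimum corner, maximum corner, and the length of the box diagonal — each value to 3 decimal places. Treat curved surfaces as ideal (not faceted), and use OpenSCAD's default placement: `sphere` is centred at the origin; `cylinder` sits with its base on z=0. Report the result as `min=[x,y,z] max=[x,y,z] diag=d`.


A = translate([13, 12.6, 10.4]) sphere(r=18.1) → bbox [-5.1,-5.5,-7.7] .. [31.1,30.7,28.5]
B = cylinder(h=9.7, r=9.1) → bbox [-9.1,-9.1,0] .. [9.1,9.1,9.7]
lo = A.lo+B.lo = [-5.1-9.1, -5.5-9.1, -7.7+0] = [-14.200,-14.600,-7.700]
hi = A.hi+B.hi = [31.1+9.1, 30.7+9.1, 28.5+9.7] = [40.200,39.800,38.200]
diag = √(54.4²+54.4²+45.9²) = √8025.53 = 89.585

min=[-14.200,-14.600,-7.700] max=[40.200,39.800,38.200] diag=89.585
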